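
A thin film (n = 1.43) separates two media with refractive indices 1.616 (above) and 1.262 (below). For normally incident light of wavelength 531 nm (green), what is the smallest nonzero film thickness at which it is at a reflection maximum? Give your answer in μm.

0.186 μm

Ray reflecting at the top interface goes from n = 1.616 toward n = 1.43: no phase shift.
Ray reflecting at the bottom interface goes from n = 1.43 toward n = 1.262: no phase shift.
Zero or two π shifts → no net half-wave offset.
For maximum reflection here: 2 n t = m λ.
The smallest nonzero thickness corresponds to m = 1: t = m λ / (2 n) = 1.00 × 531 / (2 × 1.43) = 186 nm.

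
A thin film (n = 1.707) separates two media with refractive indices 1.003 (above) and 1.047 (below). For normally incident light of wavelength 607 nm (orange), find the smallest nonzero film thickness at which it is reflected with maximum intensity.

Ray reflecting at the top interface goes from n = 1.003 toward n = 1.707: a half-wave phase shift.
Ray reflecting at the bottom interface goes from n = 1.707 toward n = 1.047: no phase shift.
Net: one phase inversion between the two reflected rays.
So the condition for constructive reflection is 2 n t = (m + ½) λ.
Minimum at m = 0: t = λ / (4 n) = 607 / (4 × 1.707) = 88.9 nm.

88.9 nm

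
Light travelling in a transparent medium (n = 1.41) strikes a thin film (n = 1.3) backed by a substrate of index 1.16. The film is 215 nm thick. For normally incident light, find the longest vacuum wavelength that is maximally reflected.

559 nm

At the upper boundary (n = 1.41 to n = 1.3) the reflected ray undergoes no phase shift.
Bottom surface (1.3 → 1.16): reflection off a lower-index medium gives no phase shift.
Zero or two π shifts → no net half-wave offset.
So the condition for constructive reflection is 2 n t = m λ.
λ = 2 n t / m. The longest wavelength is m = 1: λ = 2 × 1.3 × 215 / 1.00 = 559 nm.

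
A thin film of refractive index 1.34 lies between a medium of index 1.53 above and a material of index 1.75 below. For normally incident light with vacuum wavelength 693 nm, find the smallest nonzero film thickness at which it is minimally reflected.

Ray reflecting at the top interface goes from n = 1.53 toward n = 1.34: no phase shift.
At the lower boundary (n = 1.34 to n = 1.75) the reflected ray undergoes a half-wave phase shift.
Net: one phase inversion between the two reflected rays.
With one net inversion, destructive interference in reflection requires 2 n t = m λ.
Minimum nonzero at m = 1: t = λ / (2 n) = 693 / (2 × 1.34) = 259 nm.

259 nm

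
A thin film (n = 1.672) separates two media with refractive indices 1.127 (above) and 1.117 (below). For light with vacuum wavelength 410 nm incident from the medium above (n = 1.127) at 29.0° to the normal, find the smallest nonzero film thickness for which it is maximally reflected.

At the upper boundary (n = 1.127 to n = 1.672) the reflected ray undergoes a half-wave phase shift.
At the lower boundary (n = 1.672 to n = 1.117) the reflected ray undergoes no phase shift.
The two reflections differ by half a wavelength.
With one net inversion, constructive interference in reflection requires 2 n t cos θ_r = (m + ½) λ.
Snell's law: 1.127 sin 29.0° = 1.672 sin θ_r → sin θ_r = 0.327, cos θ_r = 0.945.
Minimum at m = 0: t = λ / (4 n cos θ_r) = 410 / (4 × 1.672 × 0.945) = 64.9 nm.

64.9 nm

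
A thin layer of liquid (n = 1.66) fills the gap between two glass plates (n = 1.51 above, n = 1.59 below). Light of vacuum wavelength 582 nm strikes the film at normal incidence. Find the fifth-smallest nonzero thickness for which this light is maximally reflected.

789 nm

Ray reflecting at the top interface goes from n = 1.51 toward n = 1.66: a half-wave phase shift.
At the lower boundary (n = 1.66 to n = 1.59) the reflected ray undergoes no phase shift.
Exactly one π shift → a net half-wave offset.
With one net inversion, constructive interference in reflection requires 2 n t = (m + ½) λ.
The fifth-smallest nonzero thickness corresponds to m = 4: t = (m + ½) λ / (2 n) = 4.50 × 582 / (2 × 1.66) = 789 nm.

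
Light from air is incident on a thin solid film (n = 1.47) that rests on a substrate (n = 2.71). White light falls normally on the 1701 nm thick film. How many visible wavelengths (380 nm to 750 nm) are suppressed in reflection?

Top surface (1.0 → 1.47): reflection off a higher-index medium gives a half-wave phase shift.
Ray reflecting at the bottom interface goes from n = 1.47 toward n = 2.71: a half-wave phase shift.
Net: no relative phase inversion (both shifts match).
With no net inversion, destructive interference in reflection requires 2 n t = (m + ½) λ.
λ = 2 n t / (m + ½) = 5001 / (m + ½) nm.
m=6: 769 nm (IR); m=7: 667 nm (visible); m=8: 588 nm (visible); m=9: 526 nm (visible); m=10: 476 nm (visible); m=11: 435 nm (visible); m=12: 400 nm (visible); m=13: 370 nm (UV).

6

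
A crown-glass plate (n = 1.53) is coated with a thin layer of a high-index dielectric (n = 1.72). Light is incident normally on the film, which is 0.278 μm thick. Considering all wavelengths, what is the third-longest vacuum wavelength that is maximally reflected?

Ray reflecting at the top interface goes from n = 1.0 toward n = 1.72: a half-wave phase shift.
At the lower boundary (n = 1.72 to n = 1.53) the reflected ray undergoes no phase shift.
Exactly one π shift → a net half-wave offset.
For bright reflection here: 2 n t = (m + ½) λ.
λ = 2 n t / (m + ½). The third-longest wavelength is m = 2: λ = 2 × 1.72 × 278 / 2.50 = 383 nm.

383 nm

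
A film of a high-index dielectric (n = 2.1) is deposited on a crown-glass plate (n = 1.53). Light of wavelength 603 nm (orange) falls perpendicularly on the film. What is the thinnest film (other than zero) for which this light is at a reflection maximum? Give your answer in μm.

At the upper boundary (n = 1.0 to n = 2.1) the reflected ray undergoes a half-wave phase shift.
Bottom surface (2.1 → 1.53): reflection off a lower-index medium gives no phase shift.
Exactly one π shift → a net half-wave offset.
For maximum reflection here: 2 n t = (m + ½) λ.
Minimum at m = 0: t = λ / (4 n) = 603 / (4 × 2.1) = 71.8 nm.

0.0718 μm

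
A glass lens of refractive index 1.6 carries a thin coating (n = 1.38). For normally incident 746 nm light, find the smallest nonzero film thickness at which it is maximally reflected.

270 nm

Top surface (1.0 → 1.38): reflection off a higher-index medium gives a half-wave phase shift.
At the lower boundary (n = 1.38 to n = 1.6) the reflected ray undergoes a half-wave phase shift.
The two reflections carry the same phase change, so no net offset.
So the condition for constructive reflection is 2 n t = m λ.
Minimum nonzero at m = 1: t = λ / (2 n) = 746 / (2 × 1.38) = 270 nm.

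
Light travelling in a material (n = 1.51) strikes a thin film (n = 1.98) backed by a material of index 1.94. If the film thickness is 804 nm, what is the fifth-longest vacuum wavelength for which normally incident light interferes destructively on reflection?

Top surface (1.51 → 1.98): reflection off a higher-index medium gives a half-wave phase shift.
At the lower boundary (n = 1.98 to n = 1.94) the reflected ray undergoes no phase shift.
Exactly one π shift → a net half-wave offset.
For weak reflection here: 2 n t = m λ.
λ = 2 n t / m. The fifth-longest wavelength is m = 5: λ = 2 × 1.98 × 804 / 5.00 = 637 nm.

637 nm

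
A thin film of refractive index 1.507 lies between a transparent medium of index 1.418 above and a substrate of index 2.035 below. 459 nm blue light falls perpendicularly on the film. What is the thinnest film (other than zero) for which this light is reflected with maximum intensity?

152 nm

At the upper boundary (n = 1.418 to n = 1.507) the reflected ray undergoes a half-wave phase shift.
At the lower boundary (n = 1.507 to n = 2.035) the reflected ray undergoes a half-wave phase shift.
Zero or two π shifts → no net half-wave offset.
For maximum reflection here: 2 n t = m λ.
Minimum nonzero at m = 1: t = λ / (2 n) = 459 / (2 × 1.507) = 152 nm.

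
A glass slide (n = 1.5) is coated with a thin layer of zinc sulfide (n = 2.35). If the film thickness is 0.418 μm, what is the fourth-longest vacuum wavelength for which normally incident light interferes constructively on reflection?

At the upper boundary (n = 1.0 to n = 2.35) the reflected ray undergoes a half-wave phase shift.
Ray reflecting at the bottom interface goes from n = 2.35 toward n = 1.5: no phase shift.
The two reflections differ by half a wavelength.
So the condition for constructive reflection is 2 n t = (m + ½) λ.
λ = 2 n t / (m + ½). The fourth-longest wavelength is m = 3: λ = 2 × 2.35 × 418 / 3.50 = 561 nm.

561 nm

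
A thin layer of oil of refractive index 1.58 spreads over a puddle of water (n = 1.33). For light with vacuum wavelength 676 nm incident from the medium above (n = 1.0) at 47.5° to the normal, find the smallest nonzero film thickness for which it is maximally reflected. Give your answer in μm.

Top surface (1.0 → 1.58): reflection off a higher-index medium gives a half-wave phase shift.
Bottom surface (1.58 → 1.33): reflection off a lower-index medium gives no phase shift.
The two reflections differ by half a wavelength.
With one net inversion, constructive interference in reflection requires 2 n t cos θ_r = (m + ½) λ.
Snell's law: 1.0 sin 47.5° = 1.58 sin θ_r → sin θ_r = 0.467, cos θ_r = 0.884.
Minimum at m = 0: t = λ / (4 n cos θ_r) = 676 / (4 × 1.58 × 0.884) = 121 nm.

0.121 μm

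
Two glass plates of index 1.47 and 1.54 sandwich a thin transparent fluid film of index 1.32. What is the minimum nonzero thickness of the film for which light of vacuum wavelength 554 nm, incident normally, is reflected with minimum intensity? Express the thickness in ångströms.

At the upper boundary (n = 1.47 to n = 1.32) the reflected ray undergoes no phase shift.
Bottom surface (1.32 → 1.54): reflection off a higher-index medium gives a half-wave phase shift.
The two reflections differ by half a wavelength.
With one net inversion, destructive interference in reflection requires 2 n t = m λ.
Minimum nonzero at m = 1: t = λ / (2 n) = 554 / (2 × 1.32) = 210 nm.

2098 Å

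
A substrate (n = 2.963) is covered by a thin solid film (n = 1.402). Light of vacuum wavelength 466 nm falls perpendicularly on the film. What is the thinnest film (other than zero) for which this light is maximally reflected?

166 nm

At the upper boundary (n = 1.0 to n = 1.402) the reflected ray undergoes a half-wave phase shift.
Ray reflecting at the bottom interface goes from n = 1.402 toward n = 2.963: a half-wave phase shift.
The two reflections carry the same phase change, so no net offset.
With no net inversion, constructive interference in reflection requires 2 n t = m λ.
Minimum nonzero at m = 1: t = λ / (2 n) = 466 / (2 × 1.402) = 166 nm.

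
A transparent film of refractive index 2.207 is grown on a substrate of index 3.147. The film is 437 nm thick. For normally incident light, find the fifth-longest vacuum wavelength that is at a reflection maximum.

386 nm

At the upper boundary (n = 1.0 to n = 2.207) the reflected ray undergoes a half-wave phase shift.
Ray reflecting at the bottom interface goes from n = 2.207 toward n = 3.147: a half-wave phase shift.
Zero or two π shifts → no net half-wave offset.
With no net inversion, constructive interference in reflection requires 2 n t = m λ.
λ = 2 n t / m. The fifth-longest wavelength is m = 5: λ = 2 × 2.207 × 437 / 5.00 = 386 nm.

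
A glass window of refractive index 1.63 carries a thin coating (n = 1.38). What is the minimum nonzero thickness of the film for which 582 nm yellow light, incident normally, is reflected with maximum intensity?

211 nm

At the upper boundary (n = 1.0 to n = 1.38) the reflected ray undergoes a half-wave phase shift.
Bottom surface (1.38 → 1.63): reflection off a higher-index medium gives a half-wave phase shift.
Net: no relative phase inversion (both shifts match).
With no net inversion, constructive interference in reflection requires 2 n t = m λ.
Minimum nonzero at m = 1: t = λ / (2 n) = 582 / (2 × 1.38) = 211 nm.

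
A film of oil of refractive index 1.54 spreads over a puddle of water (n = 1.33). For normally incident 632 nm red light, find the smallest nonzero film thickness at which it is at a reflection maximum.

103 nm

At the upper boundary (n = 1.0 to n = 1.54) the reflected ray undergoes a half-wave phase shift.
At the lower boundary (n = 1.54 to n = 1.33) the reflected ray undergoes no phase shift.
Exactly one π shift → a net half-wave offset.
For bright reflection here: 2 n t = (m + ½) λ.
Minimum at m = 0: t = λ / (4 n) = 632 / (4 × 1.54) = 103 nm.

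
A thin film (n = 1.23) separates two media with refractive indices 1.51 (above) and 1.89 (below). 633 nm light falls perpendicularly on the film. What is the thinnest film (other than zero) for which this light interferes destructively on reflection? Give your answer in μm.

0.257 μm

Ray reflecting at the top interface goes from n = 1.51 toward n = 1.23: no phase shift.
Ray reflecting at the bottom interface goes from n = 1.23 toward n = 1.89: a half-wave phase shift.
Net: one phase inversion between the two reflected rays.
So the condition for destructive reflection is 2 n t = m λ.
Minimum nonzero at m = 1: t = λ / (2 n) = 633 / (2 × 1.23) = 257 nm.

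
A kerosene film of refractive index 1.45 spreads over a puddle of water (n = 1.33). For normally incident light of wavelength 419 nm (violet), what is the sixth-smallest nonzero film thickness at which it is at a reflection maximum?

At the upper boundary (n = 1.0 to n = 1.45) the reflected ray undergoes a half-wave phase shift.
Ray reflecting at the bottom interface goes from n = 1.45 toward n = 1.33: no phase shift.
Exactly one π shift → a net half-wave offset.
With one net inversion, constructive interference in reflection requires 2 n t = (m + ½) λ.
The sixth-smallest nonzero thickness corresponds to m = 5: t = (m + ½) λ / (2 n) = 5.50 × 419 / (2 × 1.45) = 795 nm.

795 nm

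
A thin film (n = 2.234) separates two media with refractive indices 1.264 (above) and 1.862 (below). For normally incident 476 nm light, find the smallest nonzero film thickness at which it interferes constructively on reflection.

53.3 nm

Ray reflecting at the top interface goes from n = 1.264 toward n = 2.234: a half-wave phase shift.
At the lower boundary (n = 2.234 to n = 1.862) the reflected ray undergoes no phase shift.
The two reflections differ by half a wavelength.
For bright reflection here: 2 n t = (m + ½) λ.
Minimum at m = 0: t = λ / (4 n) = 476 / (4 × 2.234) = 53.3 nm.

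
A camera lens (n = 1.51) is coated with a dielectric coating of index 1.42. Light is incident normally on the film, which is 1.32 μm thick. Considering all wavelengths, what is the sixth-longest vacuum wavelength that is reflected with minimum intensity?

682 nm

At the upper boundary (n = 1.0 to n = 1.42) the reflected ray undergoes a half-wave phase shift.
At the lower boundary (n = 1.42 to n = 1.51) the reflected ray undergoes a half-wave phase shift.
Zero or two π shifts → no net half-wave offset.
For dark reflection here: 2 n t = (m + ½) λ.
λ = 2 n t / (m + ½). The sixth-longest wavelength is m = 5: λ = 2 × 1.42 × 1320 / 5.50 = 682 nm.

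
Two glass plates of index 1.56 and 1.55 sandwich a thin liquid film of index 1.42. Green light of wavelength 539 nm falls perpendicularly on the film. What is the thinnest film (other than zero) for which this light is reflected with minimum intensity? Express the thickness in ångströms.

Ray reflecting at the top interface goes from n = 1.56 toward n = 1.42: no phase shift.
Bottom surface (1.42 → 1.55): reflection off a higher-index medium gives a half-wave phase shift.
Exactly one π shift → a net half-wave offset.
For minimum reflection here: 2 n t = m λ.
Minimum nonzero at m = 1: t = λ / (2 n) = 539 / (2 × 1.42) = 190 nm.

1898 Å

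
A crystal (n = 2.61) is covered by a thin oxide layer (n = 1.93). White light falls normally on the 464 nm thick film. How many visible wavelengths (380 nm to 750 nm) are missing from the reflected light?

Top surface (1.0 → 1.93): reflection off a higher-index medium gives a half-wave phase shift.
Ray reflecting at the bottom interface goes from n = 1.93 toward n = 2.61: a half-wave phase shift.
Net: no relative phase inversion (both shifts match).
With no net inversion, destructive interference in reflection requires 2 n t = (m + ½) λ.
λ = 2 n t / (m + ½) = 1791 / (m + ½) nm.
m=1: 1194 nm (IR); m=2: 716 nm (visible); m=3: 512 nm (visible); m=4: 398 nm (visible); m=5: 326 nm (UV).

3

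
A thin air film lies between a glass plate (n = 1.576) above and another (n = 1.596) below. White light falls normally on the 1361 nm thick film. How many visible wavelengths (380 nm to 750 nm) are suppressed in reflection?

4

Ray reflecting at the top interface goes from n = 1.576 toward n = 1.0: no phase shift.
At the lower boundary (n = 1.0 to n = 1.596) the reflected ray undergoes a half-wave phase shift.
Exactly one π shift → a net half-wave offset.
With one net inversion, destructive interference in reflection requires 2 n t = m λ.
λ = 2 n t / m = 2722 / m nm.
m=3: 907 nm (IR); m=4: 681 nm (visible); m=5: 544 nm (visible); m=6: 454 nm (visible); m=7: 389 nm (visible); m=8: 340 nm (UV).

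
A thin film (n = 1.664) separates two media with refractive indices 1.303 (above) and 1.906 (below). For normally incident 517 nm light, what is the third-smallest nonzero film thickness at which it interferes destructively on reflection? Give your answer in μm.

Top surface (1.303 → 1.664): reflection off a higher-index medium gives a half-wave phase shift.
Bottom surface (1.664 → 1.906): reflection off a higher-index medium gives a half-wave phase shift.
The two reflections carry the same phase change, so no net offset.
For weak reflection here: 2 n t = (m + ½) λ.
The third-smallest nonzero thickness corresponds to m = 2: t = (m + ½) λ / (2 n) = 2.50 × 517 / (2 × 1.664) = 388 nm.

0.388 μm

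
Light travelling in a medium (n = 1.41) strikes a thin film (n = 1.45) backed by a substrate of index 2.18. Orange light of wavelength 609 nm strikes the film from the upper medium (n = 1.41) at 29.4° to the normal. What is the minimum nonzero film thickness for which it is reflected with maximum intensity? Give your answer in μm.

0.239 μm

Top surface (1.41 → 1.45): reflection off a higher-index medium gives a half-wave phase shift.
Bottom surface (1.45 → 2.18): reflection off a higher-index medium gives a half-wave phase shift.
Zero or two π shifts → no net half-wave offset.
So the condition for constructive reflection is 2 n t cos θ_r = m λ.
Snell's law: 1.41 sin 29.4° = 1.45 sin θ_r → sin θ_r = 0.477, cos θ_r = 0.879.
Minimum nonzero at m = 1: t = λ / (2 n cos θ_r) = 609 / (2 × 1.45 × 0.879) = 239 nm.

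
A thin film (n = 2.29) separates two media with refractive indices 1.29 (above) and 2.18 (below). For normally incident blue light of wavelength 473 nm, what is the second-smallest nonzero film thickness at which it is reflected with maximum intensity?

155 nm

Ray reflecting at the top interface goes from n = 1.29 toward n = 2.29: a half-wave phase shift.
At the lower boundary (n = 2.29 to n = 2.18) the reflected ray undergoes no phase shift.
Exactly one π shift → a net half-wave offset.
For bright reflection here: 2 n t = (m + ½) λ.
The second-smallest nonzero thickness corresponds to m = 1: t = (m + ½) λ / (2 n) = 1.50 × 473 / (2 × 2.29) = 155 nm.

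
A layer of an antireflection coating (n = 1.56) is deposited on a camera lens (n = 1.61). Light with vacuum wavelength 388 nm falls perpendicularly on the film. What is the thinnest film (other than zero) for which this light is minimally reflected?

At the upper boundary (n = 1.0 to n = 1.56) the reflected ray undergoes a half-wave phase shift.
Ray reflecting at the bottom interface goes from n = 1.56 toward n = 1.61: a half-wave phase shift.
Net: no relative phase inversion (both shifts match).
For weak reflection here: 2 n t = (m + ½) λ.
Minimum at m = 0: t = λ / (4 n) = 388 / (4 × 1.56) = 62.2 nm.

62.2 nm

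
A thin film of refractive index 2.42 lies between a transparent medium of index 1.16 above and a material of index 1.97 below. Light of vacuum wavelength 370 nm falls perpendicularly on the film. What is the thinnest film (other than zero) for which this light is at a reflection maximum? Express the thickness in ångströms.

Ray reflecting at the top interface goes from n = 1.16 toward n = 2.42: a half-wave phase shift.
Ray reflecting at the bottom interface goes from n = 2.42 toward n = 1.97: no phase shift.
Exactly one π shift → a net half-wave offset.
For bright reflection here: 2 n t = (m + ½) λ.
Minimum at m = 0: t = λ / (4 n) = 370 / (4 × 2.42) = 38.2 nm.

382 Å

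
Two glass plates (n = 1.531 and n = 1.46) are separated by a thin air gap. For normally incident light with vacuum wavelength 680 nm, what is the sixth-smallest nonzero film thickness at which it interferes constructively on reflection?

1870 nm

Top surface (1.531 → 1.0): reflection off a lower-index medium gives no phase shift.
Bottom surface (1.0 → 1.46): reflection off a higher-index medium gives a half-wave phase shift.
The two reflections differ by half a wavelength.
With one net inversion, constructive interference in reflection requires 2 n t = (m + ½) λ.
The sixth-smallest nonzero thickness corresponds to m = 5: t = (m + ½) λ / (2 n) = 5.50 × 680 / (2 × 1.0) = 1870 nm.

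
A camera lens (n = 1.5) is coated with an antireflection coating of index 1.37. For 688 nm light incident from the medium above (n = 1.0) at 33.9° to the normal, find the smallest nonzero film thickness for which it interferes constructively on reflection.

At the upper boundary (n = 1.0 to n = 1.37) the reflected ray undergoes a half-wave phase shift.
Ray reflecting at the bottom interface goes from n = 1.37 toward n = 1.5: a half-wave phase shift.
The two reflections carry the same phase change, so no net offset.
For maximum reflection here: 2 n t cos θ_r = m λ.
Snell's law: 1.0 sin 33.9° = 1.37 sin θ_r → sin θ_r = 0.407, cos θ_r = 0.913.
Minimum nonzero at m = 1: t = λ / (2 n cos θ_r) = 688 / (2 × 1.37 × 0.913) = 275 nm.

275 nm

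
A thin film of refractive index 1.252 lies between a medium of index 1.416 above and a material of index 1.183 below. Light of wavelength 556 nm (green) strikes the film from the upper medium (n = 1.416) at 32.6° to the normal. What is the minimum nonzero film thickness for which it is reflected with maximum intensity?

280 nm

Ray reflecting at the top interface goes from n = 1.416 toward n = 1.252: no phase shift.
Ray reflecting at the bottom interface goes from n = 1.252 toward n = 1.183: no phase shift.
The two reflections carry the same phase change, so no net offset.
For maximum reflection here: 2 n t cos θ_r = m λ.
Snell's law: 1.416 sin 32.6° = 1.252 sin θ_r → sin θ_r = 0.609, cos θ_r = 0.793.
Minimum nonzero at m = 1: t = λ / (2 n cos θ_r) = 556 / (2 × 1.252 × 0.793) = 280 nm.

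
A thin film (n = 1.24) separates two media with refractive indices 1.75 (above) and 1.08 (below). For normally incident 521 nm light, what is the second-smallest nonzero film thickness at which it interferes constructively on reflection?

Top surface (1.75 → 1.24): reflection off a lower-index medium gives no phase shift.
Ray reflecting at the bottom interface goes from n = 1.24 toward n = 1.08: no phase shift.
Zero or two π shifts → no net half-wave offset.
So the condition for constructive reflection is 2 n t = m λ.
The second-smallest nonzero thickness corresponds to m = 2: t = m λ / (2 n) = 2.00 × 521 / (2 × 1.24) = 420 nm.

420 nm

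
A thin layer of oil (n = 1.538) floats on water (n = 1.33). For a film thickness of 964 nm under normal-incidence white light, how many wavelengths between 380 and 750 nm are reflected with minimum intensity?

4

Ray reflecting at the top interface goes from n = 1.0 toward n = 1.538: a half-wave phase shift.
At the lower boundary (n = 1.538 to n = 1.33) the reflected ray undergoes no phase shift.
Exactly one π shift → a net half-wave offset.
With one net inversion, destructive interference in reflection requires 2 n t = m λ.
λ = 2 n t / m = 2965 / m nm.
m=3: 988 nm (IR); m=4: 741 nm (visible); m=5: 593 nm (visible); m=6: 494 nm (visible); m=7: 424 nm (visible); m=8: 371 nm (UV).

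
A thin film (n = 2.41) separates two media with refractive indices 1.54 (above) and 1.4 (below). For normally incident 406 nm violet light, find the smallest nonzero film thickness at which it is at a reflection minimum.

84.2 nm

Ray reflecting at the top interface goes from n = 1.54 toward n = 2.41: a half-wave phase shift.
Bottom surface (2.41 → 1.4): reflection off a lower-index medium gives no phase shift.
Net: one phase inversion between the two reflected rays.
With one net inversion, destructive interference in reflection requires 2 n t = m λ.
Minimum nonzero at m = 1: t = λ / (2 n) = 406 / (2 × 2.41) = 84.2 nm.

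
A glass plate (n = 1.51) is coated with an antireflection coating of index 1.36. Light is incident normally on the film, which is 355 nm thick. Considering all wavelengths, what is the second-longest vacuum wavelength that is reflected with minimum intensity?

644 nm

At the upper boundary (n = 1.0 to n = 1.36) the reflected ray undergoes a half-wave phase shift.
At the lower boundary (n = 1.36 to n = 1.51) the reflected ray undergoes a half-wave phase shift.
The two reflections carry the same phase change, so no net offset.
For dark reflection here: 2 n t = (m + ½) λ.
λ = 2 n t / (m + ½). The second-longest wavelength is m = 1: λ = 2 × 1.36 × 355 / 1.50 = 644 nm.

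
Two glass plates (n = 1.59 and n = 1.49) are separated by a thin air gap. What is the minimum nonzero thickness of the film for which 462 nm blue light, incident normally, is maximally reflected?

Ray reflecting at the top interface goes from n = 1.59 toward n = 1.0: no phase shift.
Bottom surface (1.0 → 1.49): reflection off a higher-index medium gives a half-wave phase shift.
The two reflections differ by half a wavelength.
With one net inversion, constructive interference in reflection requires 2 n t = (m + ½) λ.
Minimum at m = 0: t = λ / (4 n) = 462 / (4 × 1.0) = 116 nm.

116 nm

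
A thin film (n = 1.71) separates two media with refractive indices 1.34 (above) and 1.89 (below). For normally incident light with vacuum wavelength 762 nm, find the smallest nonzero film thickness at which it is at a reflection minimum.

111 nm

At the upper boundary (n = 1.34 to n = 1.71) the reflected ray undergoes a half-wave phase shift.
Ray reflecting at the bottom interface goes from n = 1.71 toward n = 1.89: a half-wave phase shift.
Net: no relative phase inversion (both shifts match).
For minimum reflection here: 2 n t = (m + ½) λ.
Minimum at m = 0: t = λ / (4 n) = 762 / (4 × 1.71) = 111 nm.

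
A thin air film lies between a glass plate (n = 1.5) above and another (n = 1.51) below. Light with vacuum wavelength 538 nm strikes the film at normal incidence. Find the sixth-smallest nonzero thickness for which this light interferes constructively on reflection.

1480 nm

Top surface (1.5 → 1.0): reflection off a lower-index medium gives no phase shift.
Bottom surface (1.0 → 1.51): reflection off a higher-index medium gives a half-wave phase shift.
The two reflections differ by half a wavelength.
With one net inversion, constructive interference in reflection requires 2 n t = (m + ½) λ.
The sixth-smallest nonzero thickness corresponds to m = 5: t = (m + ½) λ / (2 n) = 5.50 × 538 / (2 × 1.0) = 1480 nm.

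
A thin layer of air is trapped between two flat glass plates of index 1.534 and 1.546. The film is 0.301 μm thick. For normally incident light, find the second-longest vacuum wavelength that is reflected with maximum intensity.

Top surface (1.534 → 1.0): reflection off a lower-index medium gives no phase shift.
Bottom surface (1.0 → 1.546): reflection off a higher-index medium gives a half-wave phase shift.
The two reflections differ by half a wavelength.
For maximum reflection here: 2 n t = (m + ½) λ.
λ = 2 n t / (m + ½). The second-longest wavelength is m = 1: λ = 2 × 1.0 × 301 / 1.50 = 401 nm.

401 nm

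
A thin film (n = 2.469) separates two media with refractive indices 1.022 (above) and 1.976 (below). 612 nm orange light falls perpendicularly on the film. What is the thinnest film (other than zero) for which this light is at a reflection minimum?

At the upper boundary (n = 1.022 to n = 2.469) the reflected ray undergoes a half-wave phase shift.
At the lower boundary (n = 2.469 to n = 1.976) the reflected ray undergoes no phase shift.
Net: one phase inversion between the two reflected rays.
With one net inversion, destructive interference in reflection requires 2 n t = m λ.
Minimum nonzero at m = 1: t = λ / (2 n) = 612 / (2 × 2.469) = 124 nm.

124 nm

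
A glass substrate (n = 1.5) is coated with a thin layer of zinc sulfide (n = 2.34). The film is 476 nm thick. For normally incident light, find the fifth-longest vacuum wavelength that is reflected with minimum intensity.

446 nm

At the upper boundary (n = 1.0 to n = 2.34) the reflected ray undergoes a half-wave phase shift.
Ray reflecting at the bottom interface goes from n = 2.34 toward n = 1.5: no phase shift.
Exactly one π shift → a net half-wave offset.
So the condition for destructive reflection is 2 n t = m λ.
λ = 2 n t / m. The fifth-longest wavelength is m = 5: λ = 2 × 2.34 × 476 / 5.00 = 446 nm.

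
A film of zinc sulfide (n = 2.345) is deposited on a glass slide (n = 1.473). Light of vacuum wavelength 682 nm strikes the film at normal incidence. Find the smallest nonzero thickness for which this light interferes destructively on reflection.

145 nm

Top surface (1.0 → 2.345): reflection off a higher-index medium gives a half-wave phase shift.
Ray reflecting at the bottom interface goes from n = 2.345 toward n = 1.473: no phase shift.
The two reflections differ by half a wavelength.
For minimum reflection here: 2 n t = m λ.
The smallest nonzero thickness corresponds to m = 1: t = m λ / (2 n) = 1.00 × 682 / (2 × 2.345) = 145 nm.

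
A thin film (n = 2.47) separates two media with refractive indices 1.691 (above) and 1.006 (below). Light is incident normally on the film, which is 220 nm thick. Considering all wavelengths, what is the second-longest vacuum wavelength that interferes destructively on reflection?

Top surface (1.691 → 2.47): reflection off a higher-index medium gives a half-wave phase shift.
At the lower boundary (n = 2.47 to n = 1.006) the reflected ray undergoes no phase shift.
Net: one phase inversion between the two reflected rays.
So the condition for destructive reflection is 2 n t = m λ.
λ = 2 n t / m. The second-longest wavelength is m = 2: λ = 2 × 2.47 × 220 / 2.00 = 543 nm.

543 nm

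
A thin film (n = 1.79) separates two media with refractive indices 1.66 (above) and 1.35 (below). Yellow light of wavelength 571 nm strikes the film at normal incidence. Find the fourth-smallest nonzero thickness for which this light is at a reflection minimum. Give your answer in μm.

At the upper boundary (n = 1.66 to n = 1.79) the reflected ray undergoes a half-wave phase shift.
Bottom surface (1.79 → 1.35): reflection off a lower-index medium gives no phase shift.
Net: one phase inversion between the two reflected rays.
For minimum reflection here: 2 n t = m λ.
The fourth-smallest nonzero thickness corresponds to m = 4: t = m λ / (2 n) = 4.00 × 571 / (2 × 1.79) = 638 nm.

0.638 μm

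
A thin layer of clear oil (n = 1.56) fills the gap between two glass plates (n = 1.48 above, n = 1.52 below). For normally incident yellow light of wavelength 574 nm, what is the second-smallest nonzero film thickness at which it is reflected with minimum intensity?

368 nm

At the upper boundary (n = 1.48 to n = 1.56) the reflected ray undergoes a half-wave phase shift.
Bottom surface (1.56 → 1.52): reflection off a lower-index medium gives no phase shift.
Exactly one π shift → a net half-wave offset.
With one net inversion, destructive interference in reflection requires 2 n t = m λ.
The second-smallest nonzero thickness corresponds to m = 2: t = m λ / (2 n) = 2.00 × 574 / (2 × 1.56) = 368 nm.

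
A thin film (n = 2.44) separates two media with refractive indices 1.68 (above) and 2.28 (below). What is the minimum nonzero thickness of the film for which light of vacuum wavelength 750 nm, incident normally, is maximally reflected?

Ray reflecting at the top interface goes from n = 1.68 toward n = 2.44: a half-wave phase shift.
At the lower boundary (n = 2.44 to n = 2.28) the reflected ray undergoes no phase shift.
Exactly one π shift → a net half-wave offset.
With one net inversion, constructive interference in reflection requires 2 n t = (m + ½) λ.
Minimum at m = 0: t = λ / (4 n) = 750 / (4 × 2.44) = 76.8 nm.

76.8 nm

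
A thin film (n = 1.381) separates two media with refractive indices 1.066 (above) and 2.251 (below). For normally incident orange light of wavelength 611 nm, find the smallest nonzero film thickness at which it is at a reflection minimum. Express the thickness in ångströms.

1106 Å

At the upper boundary (n = 1.066 to n = 1.381) the reflected ray undergoes a half-wave phase shift.
At the lower boundary (n = 1.381 to n = 2.251) the reflected ray undergoes a half-wave phase shift.
Zero or two π shifts → no net half-wave offset.
With no net inversion, destructive interference in reflection requires 2 n t = (m + ½) λ.
Minimum at m = 0: t = λ / (4 n) = 611 / (4 × 1.381) = 111 nm.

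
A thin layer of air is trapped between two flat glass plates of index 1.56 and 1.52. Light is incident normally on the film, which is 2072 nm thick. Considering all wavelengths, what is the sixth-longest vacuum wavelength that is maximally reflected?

Ray reflecting at the top interface goes from n = 1.56 toward n = 1.0: no phase shift.
Ray reflecting at the bottom interface goes from n = 1.0 toward n = 1.52: a half-wave phase shift.
Net: one phase inversion between the two reflected rays.
For maximum reflection here: 2 n t = (m + ½) λ.
λ = 2 n t / (m + ½). The sixth-longest wavelength is m = 5: λ = 2 × 1.0 × 2072 / 5.50 = 753 nm.

753 nm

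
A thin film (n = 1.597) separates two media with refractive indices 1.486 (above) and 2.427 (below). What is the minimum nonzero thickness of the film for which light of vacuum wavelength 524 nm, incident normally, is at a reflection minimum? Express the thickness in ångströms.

Top surface (1.486 → 1.597): reflection off a higher-index medium gives a half-wave phase shift.
Ray reflecting at the bottom interface goes from n = 1.597 toward n = 2.427: a half-wave phase shift.
Zero or two π shifts → no net half-wave offset.
For weak reflection here: 2 n t = (m + ½) λ.
Minimum at m = 0: t = λ / (4 n) = 524 / (4 × 1.597) = 82.0 nm.

820 Å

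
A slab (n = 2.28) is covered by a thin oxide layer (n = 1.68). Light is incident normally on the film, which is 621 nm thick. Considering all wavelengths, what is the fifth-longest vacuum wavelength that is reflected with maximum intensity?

Ray reflecting at the top interface goes from n = 1.0 toward n = 1.68: a half-wave phase shift.
At the lower boundary (n = 1.68 to n = 2.28) the reflected ray undergoes a half-wave phase shift.
Net: no relative phase inversion (both shifts match).
So the condition for constructive reflection is 2 n t = m λ.
λ = 2 n t / m. The fifth-longest wavelength is m = 5: λ = 2 × 1.68 × 621 / 5.00 = 417 nm.

417 nm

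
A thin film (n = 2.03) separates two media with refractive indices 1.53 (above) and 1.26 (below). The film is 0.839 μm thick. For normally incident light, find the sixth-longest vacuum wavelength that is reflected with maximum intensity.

619 nm

Top surface (1.53 → 2.03): reflection off a higher-index medium gives a half-wave phase shift.
Ray reflecting at the bottom interface goes from n = 2.03 toward n = 1.26: no phase shift.
Net: one phase inversion between the two reflected rays.
So the condition for constructive reflection is 2 n t = (m + ½) λ.
λ = 2 n t / (m + ½). The sixth-longest wavelength is m = 5: λ = 2 × 2.03 × 839 / 5.50 = 619 nm.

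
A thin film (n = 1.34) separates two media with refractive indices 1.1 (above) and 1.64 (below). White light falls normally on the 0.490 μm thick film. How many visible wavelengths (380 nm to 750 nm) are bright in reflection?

Ray reflecting at the top interface goes from n = 1.1 toward n = 1.34: a half-wave phase shift.
Ray reflecting at the bottom interface goes from n = 1.34 toward n = 1.64: a half-wave phase shift.
The two reflections carry the same phase change, so no net offset.
So the condition for constructive reflection is 2 n t = m λ.
λ = 2 n t / m = 1313 / m nm.
m=1: 1313 nm (IR); m=2: 657 nm (visible); m=3: 438 nm (visible); m=4: 328 nm (UV).

2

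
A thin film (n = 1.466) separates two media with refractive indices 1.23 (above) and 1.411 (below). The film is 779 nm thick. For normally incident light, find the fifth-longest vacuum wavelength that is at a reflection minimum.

457 nm

Ray reflecting at the top interface goes from n = 1.23 toward n = 1.466: a half-wave phase shift.
Ray reflecting at the bottom interface goes from n = 1.466 toward n = 1.411: no phase shift.
Net: one phase inversion between the two reflected rays.
For weak reflection here: 2 n t = m λ.
λ = 2 n t / m. The fifth-longest wavelength is m = 5: λ = 2 × 1.466 × 779 / 5.00 = 457 nm.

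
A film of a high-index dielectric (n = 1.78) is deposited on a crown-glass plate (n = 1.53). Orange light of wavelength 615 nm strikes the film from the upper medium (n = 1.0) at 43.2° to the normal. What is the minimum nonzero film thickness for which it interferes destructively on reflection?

Ray reflecting at the top interface goes from n = 1.0 toward n = 1.78: a half-wave phase shift.
Ray reflecting at the bottom interface goes from n = 1.78 toward n = 1.53: no phase shift.
The two reflections differ by half a wavelength.
For dark reflection here: 2 n t cos θ_r = m λ.
Snell's law: 1.0 sin 43.2° = 1.78 sin θ_r → sin θ_r = 0.385, cos θ_r = 0.923.
Minimum nonzero at m = 1: t = λ / (2 n cos θ_r) = 615 / (2 × 1.78 × 0.923) = 187 nm.

187 nm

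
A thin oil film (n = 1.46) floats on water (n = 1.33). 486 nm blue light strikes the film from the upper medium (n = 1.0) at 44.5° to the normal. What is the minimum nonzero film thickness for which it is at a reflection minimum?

190 nm

Top surface (1.0 → 1.46): reflection off a higher-index medium gives a half-wave phase shift.
Bottom surface (1.46 → 1.33): reflection off a lower-index medium gives no phase shift.
The two reflections differ by half a wavelength.
For minimum reflection here: 2 n t cos θ_r = m λ.
Snell's law: 1.0 sin 44.5° = 1.46 sin θ_r → sin θ_r = 0.480, cos θ_r = 0.877.
Minimum nonzero at m = 1: t = λ / (2 n cos θ_r) = 486 / (2 × 1.46 × 0.877) = 190 nm.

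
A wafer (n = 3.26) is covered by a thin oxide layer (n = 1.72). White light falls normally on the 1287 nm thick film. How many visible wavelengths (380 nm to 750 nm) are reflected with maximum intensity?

6

At the upper boundary (n = 1.0 to n = 1.72) the reflected ray undergoes a half-wave phase shift.
Bottom surface (1.72 → 3.26): reflection off a higher-index medium gives a half-wave phase shift.
The two reflections carry the same phase change, so no net offset.
For strong reflection here: 2 n t = m λ.
λ = 2 n t / m = 4427 / m nm.
m=5: 885 nm (IR); m=6: 738 nm (visible); m=7: 632 nm (visible); m=8: 553 nm (visible); m=9: 492 nm (visible); m=10: 443 nm (visible); m=11: 402 nm (visible); m=12: 369 nm (UV).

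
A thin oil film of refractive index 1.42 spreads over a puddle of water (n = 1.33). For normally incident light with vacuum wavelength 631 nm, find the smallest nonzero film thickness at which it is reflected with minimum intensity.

At the upper boundary (n = 1.0 to n = 1.42) the reflected ray undergoes a half-wave phase shift.
At the lower boundary (n = 1.42 to n = 1.33) the reflected ray undergoes no phase shift.
Net: one phase inversion between the two reflected rays.
For dark reflection here: 2 n t = m λ.
Minimum nonzero at m = 1: t = λ / (2 n) = 631 / (2 × 1.42) = 222 nm.

222 nm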